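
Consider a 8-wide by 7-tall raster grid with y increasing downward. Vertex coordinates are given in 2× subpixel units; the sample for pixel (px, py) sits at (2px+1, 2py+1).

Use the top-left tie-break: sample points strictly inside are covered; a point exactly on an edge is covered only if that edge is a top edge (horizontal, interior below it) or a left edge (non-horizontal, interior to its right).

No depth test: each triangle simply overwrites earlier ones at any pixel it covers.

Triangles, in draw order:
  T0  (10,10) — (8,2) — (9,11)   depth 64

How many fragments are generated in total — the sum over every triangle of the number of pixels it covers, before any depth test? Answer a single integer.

T0:
  2·area = 10  (B↔C swapped to make it positive)
  edge (10, 10)→(9, 11): d=(-1,1) right/bottom  bias=-1
  edge (9, 11)→(8, 2): d=(-1,-9) top-left  bias=+0
  edge (8, 2)→(10, 10): d=(2,8) right/bottom  bias=-1
    (7,2)@(15, 5): e=[0,60,-50] → ·  [on edge]
    (4,3)@(9, 7): e=[4,4,2] → █
    (5,3)@(11, 7): e=[2,22,-14] → ·
    (6,3)@(13, 7): e=[0,40,-30] → ·  [on edge]
    (4,4)@(9, 9): e=[2,2,6] → █
    (5,4)@(11, 9): e=[0,20,-10] → ·  [on edge]
    (4,5)@(9, 11): e=[0,0,10] → ·  [on edge]
    (3,6)@(7, 13): e=[0,-20,30] → ·  [on edge]
  covered (2 px):
    · · · · · · · ·
    · · · · · · · ·
    · · · · · · · ·
    · · · · █ · · ·
    · · · · █ · · ·
    · · · · · · · ·
    · · · · · · · ·

Final: 2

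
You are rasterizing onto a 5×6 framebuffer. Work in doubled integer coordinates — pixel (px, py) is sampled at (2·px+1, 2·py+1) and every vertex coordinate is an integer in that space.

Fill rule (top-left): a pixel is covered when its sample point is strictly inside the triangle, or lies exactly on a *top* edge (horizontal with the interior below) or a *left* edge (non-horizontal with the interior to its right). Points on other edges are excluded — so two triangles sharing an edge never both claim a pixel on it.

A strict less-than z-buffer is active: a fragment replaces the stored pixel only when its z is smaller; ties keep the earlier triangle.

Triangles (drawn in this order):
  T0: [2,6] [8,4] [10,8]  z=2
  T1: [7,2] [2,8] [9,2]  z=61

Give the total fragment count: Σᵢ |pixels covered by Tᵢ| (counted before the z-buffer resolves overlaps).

T0:
  2·area = 28
  edge (2, 6)→(8, 4): d=(6,-2) top-left  bias=+0
  edge (8, 4)→(10, 8): d=(2,4) right/bottom  bias=-1
  edge (10, 8)→(2, 6): d=(-8,-2) top-left  bias=+0
    (2,2)@(5, 5): e=[0,14,14] → #  [on edge]
    (3,2)@(7, 5): e=[4,6,18] → #
    (4,2)@(9, 5): e=[8,-2,22] → ·
    (2,3)@(5, 7): e=[12,18,-2] → ·
    (3,3)@(7, 7): e=[16,10,2] → #
    (4,3)@(9, 7): e=[20,2,6] → #
    (3,4)@(7, 9): e=[28,14,-14] → ·
    (4,4)@(9, 9): e=[32,6,-10] → ·
  covered (4 px):
    · · · · ·
    · · · · ·
    · · # # ·
    · · · # #
    · · · · ·
    · · · · ·
T1:
  2·area = 12  (B↔C swapped to make it positive)
  edge (7, 2)→(9, 2): d=(2,0) top-left  bias=+0
  edge (9, 2)→(2, 8): d=(-7,6) right/bottom  bias=-1
  edge (2, 8)→(7, 2): d=(5,-6) top-left  bias=+0
    (3,1)@(7, 3): e=[2,5,5] → #
    (4,1)@(9, 3): e=[2,-7,17] → ·
    (2,2)@(5, 5): e=[6,3,3] → #
    (3,2)@(7, 5): e=[6,-9,15] → ·
    (1,3)@(3, 7): e=[10,1,1] → #
    (2,3)@(5, 7): e=[10,-11,13] → ·
    (1,4)@(3, 9): e=[14,-13,11] → ·
  covered (3 px):
    · · · · ·
    · · · # ·
    · · # · ·
    · # · · ·
    · · · · ·
    · · · · ·

Final: 7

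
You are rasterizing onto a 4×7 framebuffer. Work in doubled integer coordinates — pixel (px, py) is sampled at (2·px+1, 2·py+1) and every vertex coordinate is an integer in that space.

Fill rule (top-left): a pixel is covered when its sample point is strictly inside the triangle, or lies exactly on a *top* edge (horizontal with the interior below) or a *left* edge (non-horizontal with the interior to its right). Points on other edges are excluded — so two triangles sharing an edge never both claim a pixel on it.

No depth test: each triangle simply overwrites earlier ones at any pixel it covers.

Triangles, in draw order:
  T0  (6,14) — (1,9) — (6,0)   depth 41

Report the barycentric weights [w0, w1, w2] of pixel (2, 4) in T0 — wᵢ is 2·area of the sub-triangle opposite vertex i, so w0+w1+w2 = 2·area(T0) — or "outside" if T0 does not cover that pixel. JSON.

T0:
  2·area = 70
  edge (6, 14)→(1, 9): d=(-5,-5) top-left  bias=+0
  edge (1, 9)→(6, 0): d=(5,-9) top-left  bias=+0
  edge (6, 0)→(6, 14): d=(0,14) right/bottom  bias=-1
    (2,1)@(5, 3): e=[50,6,14] → #
    (3,1)@(7, 3): e=[60,24,-14] → ·
    (2,2)@(5, 5): e=[40,16,14] → #
    (3,2)@(7, 5): e=[50,34,-14] → ·
    (1,3)@(3, 7): e=[20,8,42] → #
    (3,3)@(7, 7): e=[40,44,-14] → ·
    (0,4)@(1, 9): e=[0,0,70] → #  [on edge]
    (3,4)@(7, 9): e=[30,54,-14] → ·
    (0,5)@(1, 11): e=[-10,10,70] → ·
    (1,5)@(3, 11): e=[0,28,42] → #  [on edge]
    (3,5)@(7, 11): e=[20,64,-14] → ·
    (1,6)@(3, 13): e=[-10,38,42] → ·
    (2,6)@(5, 13): e=[0,56,14] → #  [on edge]
  covered (10 px):
    · · · ·
    · · # ·
    · · # ·
    · # # ·
    # # # ·
    · # # ·
    · · # ·

Result: [36,14,20]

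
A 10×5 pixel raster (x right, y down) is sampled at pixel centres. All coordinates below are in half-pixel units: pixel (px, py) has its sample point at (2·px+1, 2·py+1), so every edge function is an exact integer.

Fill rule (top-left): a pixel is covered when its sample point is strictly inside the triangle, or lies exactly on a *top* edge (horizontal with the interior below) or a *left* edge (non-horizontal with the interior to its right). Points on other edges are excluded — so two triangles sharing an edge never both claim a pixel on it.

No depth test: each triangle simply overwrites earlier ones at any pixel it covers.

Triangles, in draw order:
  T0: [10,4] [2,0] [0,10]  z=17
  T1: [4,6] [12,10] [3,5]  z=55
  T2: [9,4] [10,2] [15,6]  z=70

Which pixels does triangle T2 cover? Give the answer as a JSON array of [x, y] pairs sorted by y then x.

T0:
  2·area = 88  (B↔C swapped to make it positive)
  edge (10, 4)→(0, 10): d=(-10,6) right/bottom  bias=-1
  edge (0, 10)→(2, 0): d=(2,-10) top-left  bias=+0
  edge (2, 0)→(10, 4): d=(8,4) right/bottom  bias=-1
    (1,0)@(3, 1): e=[72,12,4] → #
    (2,0)@(5, 1): e=[60,32,-4] → ·
    (7,0)@(15, 1): e=[0,132,-44] → ·  [on edge]
    (1,1)@(3, 3): e=[52,16,20] → #
    (2,1)@(5, 3): e=[40,36,12] → #
    (3,1)@(7, 3): e=[28,56,4] → #
    (4,1)@(9, 3): e=[16,76,-4] → ·
    (0,2)@(1, 5): e=[44,0,44] → #  [on edge]
    (4,2)@(9, 5): e=[-4,80,12] → ·
    (0,3)@(1, 7): e=[24,4,60] → #
    (2,3)@(5, 7): e=[0,44,44] → ·  [on edge]
    (3,3)@(7, 7): e=[-12,64,36] → ·
  covered (11 px):
    · # · · · · · · · ·
    · # # # · · · · · ·
    # # # # · · · · · ·
    # # · · · · · · · ·
    # · · · · · · · · ·
T1:
  2·area = 4  (B↔C swapped to make it positive)
  edge (4, 6)→(3, 5): d=(-1,-1) top-left  bias=+0
  edge (3, 5)→(12, 10): d=(9,5) right/bottom  bias=-1
  edge (12, 10)→(4, 6): d=(-8,-4) top-left  bias=+0
    (0,1)@(1, 3): e=[0,-8,12] → ·  [on edge]
    (1,2)@(3, 5): e=[0,0,4] → ·  [on edge]
    (2,3)@(5, 7): e=[0,8,-4] → ·  [on edge]
    (3,4)@(7, 9): e=[0,16,-12] → ·  [on edge]
  covered (0 px):
    · · · · · · · · · ·
    · · · · · · · · · ·
    · · · · · · · · · ·
    · · · · · · · · · ·
    · · · · · · · · · ·
T2:
  2·area = 14
  edge (9, 4)→(10, 2): d=(1,-2) top-left  bias=+0
  edge (10, 2)→(15, 6): d=(5,4) right/bottom  bias=-1
  edge (15, 6)→(9, 4): d=(-6,-2) top-left  bias=+0
    (5,1)@(11, 3): e=[3,1,10] → #
    (6,1)@(13, 3): e=[7,-7,14] → ·
    (5,2)@(11, 5): e=[5,11,-2] → ·
    (6,2)@(13, 5): e=[9,3,2] → #
    (7,2)@(15, 5): e=[13,-5,6] → ·
    (6,3)@(13, 7): e=[11,13,-10] → ·
  covered (2 px):
    · · · · · · · · · ·
    · · · · · # · · · ·
    · · · · · · # · · ·
    · · · · · · · · · ·
    · · · · · · · · · ·

Answer: [[5,1],[6,2]]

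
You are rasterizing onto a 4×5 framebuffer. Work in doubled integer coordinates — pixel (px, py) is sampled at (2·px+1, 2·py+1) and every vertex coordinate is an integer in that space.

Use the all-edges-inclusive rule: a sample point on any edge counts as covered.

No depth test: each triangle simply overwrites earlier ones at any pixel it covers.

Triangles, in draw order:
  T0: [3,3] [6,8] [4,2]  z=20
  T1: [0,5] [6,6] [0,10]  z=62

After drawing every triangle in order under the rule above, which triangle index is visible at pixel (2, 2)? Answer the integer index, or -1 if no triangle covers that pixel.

T0:
  2·area = 8  (B↔C swapped to make it positive)
  edge (3, 3)→(4, 2): d=(1,-1) inclusive
  edge (4, 2)→(6, 8): d=(2,6) inclusive
  edge (6, 8)→(3, 3): d=(-3,-5) inclusive
    (2,0)@(5, 1): e=[0,-8,16] → ·  [on edge]
    (1,1)@(3, 3): e=[0,8,0] → #  [on edge]
    (2,1)@(5, 3): e=[2,-4,10] → ·
    (0,2)@(1, 5): e=[0,24,-16] → ·  [on edge]
    (1,2)@(3, 5): e=[2,12,-6] → ·
    (2,2)@(5, 5): e=[4,0,4] → #  [on edge]
    (3,2)@(7, 5): e=[6,-12,14] → ·
    (2,3)@(5, 7): e=[6,4,-2] → ·
  covered (2 px):
    · · · ·
    · # · ·
    · · # ·
    · · · ·
    · · · ·
T1:
  2·area = 30
  edge (0, 5)→(6, 6): d=(6,1) inclusive
  edge (6, 6)→(0, 10): d=(-6,4) inclusive
  edge (0, 10)→(0, 5): d=(0,-5) inclusive
    (0,3)@(1, 7): e=[11,14,5] → #
    (1,3)@(3, 7): e=[9,6,15] → #
    (2,3)@(5, 7): e=[7,-2,25] → ·
    (0,4)@(1, 9): e=[23,2,5] → #
    (1,4)@(3, 9): e=[21,-6,15] → ·
  covered (3 px):
    · · · ·
    · · · ·
    · · · ·
    # # · ·
    # · · ·

Z-buffer (winner per pixel, '.' = empty):
  . . . .
  . 0 . .
  . . 0 .
  1 1 . .
  1 . . .

Result: 0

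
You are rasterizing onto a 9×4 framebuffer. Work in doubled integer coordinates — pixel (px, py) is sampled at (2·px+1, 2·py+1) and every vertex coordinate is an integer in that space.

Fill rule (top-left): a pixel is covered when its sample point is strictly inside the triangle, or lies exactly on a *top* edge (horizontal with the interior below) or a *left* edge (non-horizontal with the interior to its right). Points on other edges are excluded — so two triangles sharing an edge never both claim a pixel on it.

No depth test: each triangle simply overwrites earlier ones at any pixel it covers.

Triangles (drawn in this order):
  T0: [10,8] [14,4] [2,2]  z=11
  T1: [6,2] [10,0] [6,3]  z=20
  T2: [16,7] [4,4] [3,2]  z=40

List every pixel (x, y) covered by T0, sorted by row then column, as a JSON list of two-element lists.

T0:
  2·area = 56  (B↔C swapped to make it positive)
  edge (10, 8)→(2, 2): d=(-8,-6) top-left  bias=+0
  edge (2, 2)→(14, 4): d=(12,2) right/bottom  bias=-1
  edge (14, 4)→(10, 8): d=(-4,4) right/bottom  bias=-1
    (8,0)@(17, 1): e=[98,-42,0] → .  [on edge]
    (2,1)@(5, 3): e=[10,6,40] → X
    (3,1)@(7, 3): e=[22,2,32] → X
    (4,1)@(9, 3): e=[34,-2,24] → .
    (7,1)@(15, 3): e=[70,-14,0] → .  [on edge]
    (2,2)@(5, 5): e=[-6,30,32] → .
    (3,2)@(7, 5): e=[6,26,24] → X
    (4,2)@(9, 5): e=[18,22,16] → X
    (5,2)@(11, 5): e=[30,18,8] → X
    (6,2)@(13, 5): e=[42,14,0] → .  [on edge]
    (3,3)@(7, 7): e=[-10,50,16] → .
    (4,3)@(9, 7): e=[2,46,8] → X
    (5,3)@(11, 7): e=[14,42,0] → .  [on edge]
  covered (6 px):
    . . . . . . . . .
    . . X X . . . . .
    . . . X X X . . .
    . . . . X . . . .
T1:
  2·area = 4
  edge (6, 2)→(10, 0): d=(4,-2) top-left  bias=+0
  edge (10, 0)→(6, 3): d=(-4,3) right/bottom  bias=-1
  edge (6, 3)→(6, 2): d=(0,-1) top-left  bias=+0
  covered (0 px):
    . . . . . . . . .
    . . . . . . . . .
    . . . . . . . . .
    . . . . . . . . .
T2:
  2·area = 21
  edge (16, 7)→(4, 4): d=(-12,-3) top-left  bias=+0
  edge (4, 4)→(3, 2): d=(-1,-2) top-left  bias=+0
  edge (3, 2)→(16, 7): d=(13,5) right/bottom  bias=-1
    (2,1)@(5, 3): e=[15,3,3] → X
    (3,1)@(7, 3): e=[21,7,-7] → .
    (2,2)@(5, 5): e=[-9,1,29] → .
    (4,2)@(9, 5): e=[3,9,9] → X
    (5,2)@(11, 5): e=[9,13,-1] → .
    (4,3)@(9, 7): e=[-21,7,35] → .
  covered (2 px):
    . . . . . . . . .
    . . X . . . . . .
    . . . . X . . . .
    . . . . . . . . .

Final: [[2,1],[3,1],[3,2],[4,2],[5,2],[4,3]]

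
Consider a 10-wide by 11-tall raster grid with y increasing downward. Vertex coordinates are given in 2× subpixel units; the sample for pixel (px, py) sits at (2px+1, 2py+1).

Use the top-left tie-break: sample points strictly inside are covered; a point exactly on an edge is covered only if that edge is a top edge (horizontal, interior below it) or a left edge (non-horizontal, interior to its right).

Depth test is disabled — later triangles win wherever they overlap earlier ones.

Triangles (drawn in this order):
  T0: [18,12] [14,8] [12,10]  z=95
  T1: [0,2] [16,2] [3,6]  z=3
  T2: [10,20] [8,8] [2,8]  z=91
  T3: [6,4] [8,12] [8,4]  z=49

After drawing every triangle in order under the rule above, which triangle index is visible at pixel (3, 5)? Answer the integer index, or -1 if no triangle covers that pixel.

T0:
  2·area = 16  (B↔C swapped to make it positive)
  edge (18, 12)→(12, 10): d=(-6,-2) top-left  bias=+0
  edge (12, 10)→(14, 8): d=(2,-2) top-left  bias=+0
  edge (14, 8)→(18, 12): d=(4,4) right/bottom  bias=-1
    (3,0)@(7, 1): e=[44,-28,0] → ·  [on edge]
    (4,1)@(9, 3): e=[36,-20,0] → ·  [on edge]
    (9,1)@(19, 3): e=[56,0,-40] → ·  [on edge]
    (5,2)@(11, 5): e=[28,-12,0] → ·  [on edge]
    (8,2)@(17, 5): e=[40,0,-24] → ·  [on edge]
    (1,3)@(3, 7): e=[0,-24,40] → ·  [on edge]
    (6,3)@(13, 7): e=[20,-4,0] → ·  [on edge]
    (7,3)@(15, 7): e=[24,0,-8] → ·  [on edge]
    (4,4)@(9, 9): e=[0,-8,24] → ·  [on edge]
    (6,4)@(13, 9): e=[8,0,8] → █  [on edge]
    (7,4)@(15, 9): e=[12,4,0] → ·  [on edge]
    (5,5)@(11, 11): e=[-8,0,24] → ·  [on edge]
    (7,5)@(15, 11): e=[0,8,8] → █  [on edge]
    (8,5)@(17, 11): e=[4,12,0] → ·  [on edge]
    (4,6)@(9, 13): e=[-24,0,40] → ·  [on edge]
    (9,6)@(19, 13): e=[-4,20,0] → ·  [on edge]
    (3,7)@(7, 15): e=[-40,0,56] → ·  [on edge]
    (2,8)@(5, 17): e=[-56,0,72] → ·  [on edge]
    (1,9)@(3, 19): e=[-72,0,88] → ·  [on edge]
    (0,10)@(1, 21): e=[-88,0,104] → ·  [on edge]
  covered (2 px):
    · · · · · · · · · ·
    · · · · · · · · · ·
    · · · · · · · · · ·
    · · · · · · · · · ·
    · · · · · · █ · · ·
    · · · · · · · █ · ·
    · · · · · · · · · ·
    · · · · · · · · · ·
    · · · · · · · · · ·
    · · · · · · · · · ·
    · · · · · · · · · ·
T1:
  2·area = 64
  edge (0, 2)→(16, 2): d=(16,0) top-left  bias=+0
  edge (16, 2)→(3, 6): d=(-13,4) right/bottom  bias=-1
  edge (3, 6)→(0, 2): d=(-3,-4) top-left  bias=+0
    (0,1)@(1, 3): e=[16,47,1] → █
    (1,1)@(3, 3): e=[16,39,9] → █
    (2,1)@(5, 3): e=[16,31,17] → █
    (3,1)@(7, 3): e=[16,23,25] → █
    (4,1)@(9, 3): e=[16,15,33] → █
    (5,1)@(11, 3): e=[16,7,41] → █
    (6,1)@(13, 3): e=[16,-1,49] → ·
    (0,2)@(1, 5): e=[48,21,-5] → ·
    (1,2)@(3, 5): e=[48,13,3] → █
    (3,2)@(7, 5): e=[48,-3,19] → ·
    (4,2)@(9, 5): e=[48,-11,27] → ·
    (5,2)@(11, 5): e=[48,-19,35] → ·
  covered (8 px):
    · · · · · · · · · ·
    █ █ █ █ █ █ · · · ·
    · █ █ · · · · · · ·
    · · · · · · · · · ·
    · · · · · · · · · ·
    · · · · · · · · · ·
    · · · · · · · · · ·
    · · · · · · · · · ·
    · · · · · · · · · ·
    · · · · · · · · · ·
    · · · · · · · · · ·
T2:
  2·area = 72  (B↔C swapped to make it positive)
  edge (10, 20)→(2, 8): d=(-8,-12) top-left  bias=+0
  edge (2, 8)→(8, 8): d=(6,0) top-left  bias=+0
  edge (8, 8)→(10, 20): d=(2,12) right/bottom  bias=-1
    (1,4)@(3, 9): e=[4,6,62] → █
    (2,4)@(5, 9): e=[28,6,38] → █
    (3,4)@(7, 9): e=[52,6,14] → █
    (4,4)@(9, 9): e=[76,6,-10] → ·
    (1,5)@(3, 11): e=[-12,18,66] → ·
    (2,5)@(5, 11): e=[12,18,42] → █
    (4,5)@(9, 11): e=[60,18,-6] → ·
    (2,6)@(5, 13): e=[-4,30,46] → ·
    (3,6)@(7, 13): e=[20,30,22] → █
    (4,6)@(9, 13): e=[44,30,-2] → ·
    (3,7)@(7, 15): e=[4,42,26] → █
    (4,7)@(9, 15): e=[28,42,2] → █
  covered (9 px):
    · · · · · · · · · ·
    · · · · · · · · · ·
    · · · · · · · · · ·
    · · · · · · · · · ·
    · █ █ █ · · · · · ·
    · · █ █ · · · · · ·
    · · · █ · · · · · ·
    · · · █ █ · · · · ·
    · · · · █ · · · · ·
    · · · · · · · · · ·
    · · · · · · · · · ·
T3:
  2·area = 16  (B↔C swapped to make it positive)
  edge (6, 4)→(8, 4): d=(2,0) top-left  bias=+0
  edge (8, 4)→(8, 12): d=(0,8) right/bottom  bias=-1
  edge (8, 12)→(6, 4): d=(-2,-8) top-left  bias=+0
    (3,2)@(7, 5): e=[2,8,6] → █
    (4,2)@(9, 5): e=[2,-8,22] → ·
    (3,3)@(7, 7): e=[6,8,2] → █
    (4,3)@(9, 7): e=[6,-8,18] → ·
    (3,4)@(7, 9): e=[10,8,-2] → ·
  covered (2 px):
    · · · · · · · · · ·
    · · · · · · · · · ·
    · · · █ · · · · · ·
    · · · █ · · · · · ·
    · · · · · · · · · ·
    · · · · · · · · · ·
    · · · · · · · · · ·
    · · · · · · · · · ·
    · · · · · · · · · ·
    · · · · · · · · · ·
    · · · · · · · · · ·

Z-buffer (winner per pixel, '.' = empty):
  . . . . . . . . . .
  1 1 1 1 1 1 . . . .
  . 1 1 3 . . . . . .
  . . . 3 . . . . . .
  . 2 2 2 . . 0 . . .
  . . 2 2 . . . 0 . .
  . . . 2 . . . . . .
  . . . 2 2 . . . . .
  . . . . 2 . . . . .
  . . . . . . . . . .
  . . . . . . . . . .

Answer: 2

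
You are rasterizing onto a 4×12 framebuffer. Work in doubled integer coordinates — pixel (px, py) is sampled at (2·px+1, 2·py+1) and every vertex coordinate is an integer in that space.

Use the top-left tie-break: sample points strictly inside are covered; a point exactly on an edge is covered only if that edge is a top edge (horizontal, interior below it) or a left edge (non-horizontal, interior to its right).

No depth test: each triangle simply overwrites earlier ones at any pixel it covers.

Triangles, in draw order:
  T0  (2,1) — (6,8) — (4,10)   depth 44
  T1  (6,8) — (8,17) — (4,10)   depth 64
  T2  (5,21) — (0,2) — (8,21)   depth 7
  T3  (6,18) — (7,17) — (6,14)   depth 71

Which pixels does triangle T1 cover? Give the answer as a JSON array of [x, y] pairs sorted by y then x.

T0:
  2·area = 22
  edge (2, 1)→(6, 8): d=(4,7) right/bottom  bias=-1
  edge (6, 8)→(4, 10): d=(-2,2) right/bottom  bias=-1
  edge (4, 10)→(2, 1): d=(-2,-9) top-left  bias=+0
    (1,1)@(3, 3): e=[1,16,5] → █
    (2,1)@(5, 3): e=[-13,12,23] → ·
    (1,2)@(3, 5): e=[9,12,1] → █
    (2,2)@(5, 5): e=[-5,8,19] → ·
    (1,3)@(3, 7): e=[17,8,-3] → ·
    (2,3)@(5, 7): e=[3,4,15] → █
    (3,3)@(7, 7): e=[-11,0,33] → ·  [on edge]
    (2,4)@(5, 9): e=[11,0,11] → ·  [on edge]
    (1,5)@(3, 11): e=[33,0,-11] → ·  [on edge]
    (0,6)@(1, 13): e=[55,0,-33] → ·  [on edge]
  covered (3 px):
    · · · ·
    · █ · ·
    · █ · ·
    · · █ ·
    · · · ·
    · · · ·
    · · · ·
    · · · ·
    · · · ·
    · · · ·
    · · · ·
    · · · ·
T1:
  2·area = 22
  edge (6, 8)→(8, 17): d=(2,9) right/bottom  bias=-1
  edge (8, 17)→(4, 10): d=(-4,-7) top-left  bias=+0
  edge (4, 10)→(6, 8): d=(2,-2) top-left  bias=+0
    (3,3)@(7, 7): e=[-11,33,0] → ·  [on edge]
    (2,4)@(5, 9): e=[11,11,0] → █  [on edge]
    (3,4)@(7, 9): e=[-7,25,4] → ·
    (1,5)@(3, 11): e=[33,-11,0] → ·  [on edge]
    (2,5)@(5, 11): e=[15,3,4] → █
    (3,5)@(7, 11): e=[-3,17,8] → ·
    (0,6)@(1, 13): e=[55,-33,0] → ·  [on edge]
    (2,6)@(5, 13): e=[19,-5,8] → ·
    (3,6)@(7, 13): e=[1,9,12] → █
    (3,7)@(7, 15): e=[5,1,16] → █
    (3,8)@(7, 17): e=[9,-7,20] → ·
  covered (4 px):
    · · · ·
    · · · ·
    · · · ·
    · · · ·
    · · █ ·
    · · █ ·
    · · · █
    · · · █
    · · · ·
    · · · ·
    · · · ·
    · · · ·
T2:
  2·area = 57
  edge (5, 21)→(0, 2): d=(-5,-19) top-left  bias=+0
  edge (0, 2)→(8, 21): d=(8,19) right/bottom  bias=-1
  edge (8, 21)→(5, 21): d=(-3,0) right/bottom  bias=-1
    (0,2)@(1, 5): e=[4,5,48] → █
    (1,2)@(3, 5): e=[42,-33,48] → ·
    (0,3)@(1, 7): e=[-6,21,42] → ·
    (1,5)@(3, 11): e=[12,15,30] → █
    (2,5)@(5, 11): e=[50,-23,30] → ·
    (1,6)@(3, 13): e=[2,31,24] → █
    (2,6)@(5, 13): e=[40,-7,24] → ·
    (1,7)@(3, 15): e=[-8,47,18] → ·
    (2,7)@(5, 15): e=[30,9,18] → █
    (3,7)@(7, 15): e=[68,-29,18] → ·
    (2,8)@(5, 17): e=[20,25,12] → █
    (3,8)@(7, 17): e=[58,-13,12] → ·
    (0,10)@(1, 21): e=[-76,133,0] → ·  [on edge]
    (1,10)@(3, 21): e=[-38,95,0] → ·  [on edge]
    (2,10)@(5, 21): e=[0,57,0] → ·  [on edge]
    (3,10)@(7, 21): e=[38,19,0] → ·  [on edge]
  covered (7 px):
    · · · ·
    · · · ·
    █ · · ·
    · · · ·
    · · · ·
    · █ · ·
    · █ · ·
    · · █ ·
    · · █ ·
    · · █ █
    · · · ·
    · · · ·
T3:
  2·area = 4  (B↔C swapped to make it positive)
  edge (6, 18)→(6, 14): d=(0,-4) top-left  bias=+0
  edge (6, 14)→(7, 17): d=(1,3) right/bottom  bias=-1
  edge (7, 17)→(6, 18): d=(-1,1) right/bottom  bias=-1
    (1,2)@(3, 5): e=[-12,0,16] → ·  [on edge]
    (2,5)@(5, 11): e=[-4,0,8] → ·  [on edge]
    (3,8)@(7, 17): e=[4,0,0] → ·  [on edge]
    (2,9)@(5, 19): e=[-4,8,0] → ·  [on edge]
    (1,10)@(3, 21): e=[-12,16,0] → ·  [on edge]
    (0,11)@(1, 23): e=[-20,24,0] → ·  [on edge]
  covered (0 px):
    · · · ·
    · · · ·
    · · · ·
    · · · ·
    · · · ·
    · · · ·
    · · · ·
    · · · ·
    · · · ·
    · · · ·
    · · · ·
    · · · ·

Answer: [[2,4],[2,5],[3,6],[3,7]]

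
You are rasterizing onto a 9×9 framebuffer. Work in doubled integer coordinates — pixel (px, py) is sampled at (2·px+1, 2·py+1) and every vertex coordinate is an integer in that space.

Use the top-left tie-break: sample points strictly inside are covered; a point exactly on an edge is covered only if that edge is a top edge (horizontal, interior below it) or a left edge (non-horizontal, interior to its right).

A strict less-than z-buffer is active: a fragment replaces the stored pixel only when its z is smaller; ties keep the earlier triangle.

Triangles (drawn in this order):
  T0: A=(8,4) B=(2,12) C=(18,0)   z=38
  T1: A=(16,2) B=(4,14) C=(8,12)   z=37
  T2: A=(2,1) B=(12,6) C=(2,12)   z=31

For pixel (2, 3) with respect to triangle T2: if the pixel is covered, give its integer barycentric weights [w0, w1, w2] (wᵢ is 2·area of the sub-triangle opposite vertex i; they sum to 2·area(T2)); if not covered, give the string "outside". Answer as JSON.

T0:
  2·area = 56  (B↔C swapped to make it positive)
  edge (8, 4)→(18, 0): d=(10,-4) top-left  bias=+0
  edge (18, 0)→(2, 12): d=(-16,12) right/bottom  bias=-1
  edge (2, 12)→(8, 4): d=(6,-8) top-left  bias=+0
    (5,1)@(11, 3): e=[2,36,18] → X
    (6,1)@(13, 3): e=[10,12,34] → X
    (7,1)@(15, 3): e=[18,-12,50] → .
    (4,2)@(9, 5): e=[14,28,14] → X
    (6,2)@(13, 5): e=[30,-20,46] → .
    (3,3)@(7, 7): e=[26,20,10] → X
    (4,3)@(9, 7): e=[34,-4,26] → .
    (5,3)@(11, 7): e=[42,-28,42] → .
    (2,4)@(5, 9): e=[38,12,6] → X
    (3,4)@(7, 9): e=[46,-12,22] → .
    (1,5)@(3, 11): e=[50,4,2] → X
    (2,5)@(5, 11): e=[58,-20,18] → .
  covered (7 px):
    . . . . . . . . .
    . . . . . X X . .
    . . . . X X . . .
    . . . X . . . . .
    . . X . . . . . .
    . X . . . . . . .
    . . . . . . . . .
    . . . . . . . . .
    . . . . . . . . .
T1:
  2·area = 24  (B↔C swapped to make it positive)
  edge (16, 2)→(8, 12): d=(-8,10) right/bottom  bias=-1
  edge (8, 12)→(4, 14): d=(-4,2) right/bottom  bias=-1
  edge (4, 14)→(16, 2): d=(12,-12) top-left  bias=+0
    (8,0)@(17, 1): e=[-2,26,0] → .  [on edge]
    (7,1)@(15, 3): e=[2,22,0] → X  [on edge]
    (8,1)@(17, 3): e=[-18,18,24] → .
    (6,2)@(13, 5): e=[6,18,0] → X  [on edge]
    (7,2)@(15, 5): e=[-14,14,24] → .
    (5,3)@(11, 7): e=[10,14,0] → X  [on edge]
    (6,3)@(13, 7): e=[-10,10,24] → .
    (4,4)@(9, 9): e=[14,10,0] → X  [on edge]
    (5,4)@(11, 9): e=[-6,6,24] → .
    (3,5)@(7, 11): e=[18,6,0] → X  [on edge]
    (4,5)@(9, 11): e=[-2,2,24] → .
    (2,6)@(5, 13): e=[22,2,0] → X  [on edge]
    (1,7)@(3, 15): e=[26,-2,0] → .  [on edge]
    (0,8)@(1, 17): e=[30,-6,0] → .  [on edge]
  covered (6 px):
    . . . . . . . . .
    . . . . . . . X .
    . . . . . . X . .
    . . . . . X . . .
    . . . . X . . . .
    . . . X . . . . .
    . . X . . . . . .
    . . . . . . . . .
    . . . . . . . . .
T2:
  2·area = 110
  edge (2, 1)→(12, 6): d=(10,5) right/bottom  bias=-1
  edge (12, 6)→(2, 12): d=(-10,6) right/bottom  bias=-1
  edge (2, 12)→(2, 1): d=(0,-11) top-left  bias=+0
    (1,1)@(3, 3): e=[15,84,11] → X
    (2,1)@(5, 3): e=[5,72,33] → X
    (3,1)@(7, 3): e=[-5,60,55] → .
    (8,1)@(17, 3): e=[-55,0,165] → .  [on edge]
    (1,2)@(3, 5): e=[35,64,11] → X
    (3,2)@(7, 5): e=[15,40,55] → X
    (4,2)@(9, 5): e=[5,28,77] → X
    (5,2)@(11, 5): e=[-5,16,99] → .
    (1,3)@(3, 7): e=[55,44,11] → X
    (5,3)@(11, 7): e=[15,-4,99] → .
    (1,4)@(3, 9): e=[75,24,11] → X
    (3,4)@(7, 9): e=[55,0,55] → .  [on edge]
  covered (13 px):
    . . . . . . . . .
    . X X . . . . . .
    . X X X X . . . .
    . X X X X . . . .
    . X X . . . . . .
    . X . . . . . . .
    . . . . . . . . .
    . . . . . . . . .
    . . . . . . . . .

Answer: [32,33,45]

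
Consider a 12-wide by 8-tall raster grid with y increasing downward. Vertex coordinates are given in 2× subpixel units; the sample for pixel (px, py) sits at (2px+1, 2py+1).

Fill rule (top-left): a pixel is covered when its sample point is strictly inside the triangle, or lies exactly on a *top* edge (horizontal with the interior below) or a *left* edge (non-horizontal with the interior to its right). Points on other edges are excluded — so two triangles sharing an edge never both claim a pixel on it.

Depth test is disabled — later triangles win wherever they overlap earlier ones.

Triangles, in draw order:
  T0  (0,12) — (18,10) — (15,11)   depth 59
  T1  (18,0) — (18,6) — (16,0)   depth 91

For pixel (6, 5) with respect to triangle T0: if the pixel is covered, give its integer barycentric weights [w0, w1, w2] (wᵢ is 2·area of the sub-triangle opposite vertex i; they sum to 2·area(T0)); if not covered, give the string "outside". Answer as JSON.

T0:
  2·area = 12
  edge (0, 12)→(18, 10): d=(18,-2) top-left  bias=+0
  edge (18, 10)→(15, 11): d=(-3,1) right/bottom  bias=-1
  edge (15, 11)→(0, 12): d=(-15,1) right/bottom  bias=-1
    (10,4)@(21, 9): e=[-12,0,24] → .  [on edge]
    (4,5)@(9, 11): e=[0,6,6] → X  [on edge]
    (5,5)@(11, 11): e=[4,4,4] → X
    (6,5)@(13, 11): e=[8,2,2] → X
    (7,5)@(15, 11): e=[12,0,0] → .  [on edge]
    (4,6)@(9, 13): e=[36,0,-24] → .  [on edge]
    (5,6)@(11, 13): e=[40,-2,-26] → .
    (6,6)@(13, 13): e=[44,-4,-28] → .
    (1,7)@(3, 15): e=[60,0,-48] → .  [on edge]
  covered (3 px):
    . . . . . . . . . . . .
    . . . . . . . . . . . .
    . . . . . . . . . . . .
    . . . . . . . . . . . .
    . . . . . . . . . . . .
    . . . . X X X . . . . .
    . . . . . . . . . . . .
    . . . . . . . . . . . .
T1:
  2·area = 12
  edge (18, 0)→(18, 6): d=(0,6) right/bottom  bias=-1
  edge (18, 6)→(16, 0): d=(-2,-6) top-left  bias=+0
  edge (16, 0)→(18, 0): d=(2,0) top-left  bias=+0
    (8,0)@(17, 1): e=[6,4,2] → X
    (9,0)@(19, 1): e=[-6,16,2] → .
    (8,1)@(17, 3): e=[6,0,6] → X  [on edge]
    (9,1)@(19, 3): e=[-6,12,6] → .
    (8,2)@(17, 5): e=[6,-4,10] → .
    (9,4)@(19, 9): e=[-6,0,18] → .  [on edge]
    (10,7)@(21, 15): e=[-18,0,30] → .  [on edge]
  covered (2 px):
    . . . . . . . . X . . .
    . . . . . . . . X . . .
    . . . . . . . . . . . .
    . . . . . . . . . . . .
    . . . . . . . . . . . .
    . . . . . . . . . . . .
    . . . . . . . . . . . .
    . . . . . . . . . . . .

Result: [2,2,8]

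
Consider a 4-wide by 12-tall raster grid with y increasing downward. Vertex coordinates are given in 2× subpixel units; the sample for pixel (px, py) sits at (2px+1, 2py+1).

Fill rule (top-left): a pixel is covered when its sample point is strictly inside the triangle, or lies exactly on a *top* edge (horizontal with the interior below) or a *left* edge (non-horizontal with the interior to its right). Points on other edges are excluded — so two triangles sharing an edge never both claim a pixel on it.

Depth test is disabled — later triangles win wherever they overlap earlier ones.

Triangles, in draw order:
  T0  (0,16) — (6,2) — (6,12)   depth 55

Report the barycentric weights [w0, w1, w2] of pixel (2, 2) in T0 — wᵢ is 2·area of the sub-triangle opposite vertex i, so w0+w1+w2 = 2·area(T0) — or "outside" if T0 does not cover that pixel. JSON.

T0:
  2·area = 60
  edge (0, 16)→(6, 2): d=(6,-14) top-left  bias=+0
  edge (6, 2)→(6, 12): d=(0,10) right/bottom  bias=-1
  edge (6, 12)→(0, 16): d=(-6,4) right/bottom  bias=-1
    (2,2)@(5, 5): e=[4,10,46] → X
    (3,2)@(7, 5): e=[32,-10,38] → .
    (2,3)@(5, 7): e=[16,10,34] → X
    (3,3)@(7, 7): e=[44,-10,26] → .
    (1,4)@(3, 9): e=[0,30,30] → X  [on edge]
    (3,4)@(7, 9): e=[56,-10,14] → .
    (1,5)@(3, 11): e=[12,30,18] → X
    (3,5)@(7, 11): e=[68,-10,2] → .
    (1,6)@(3, 13): e=[24,30,6] → X
    (2,6)@(5, 13): e=[52,10,-2] → .
    (0,7)@(1, 15): e=[8,50,2] → X
    (1,7)@(3, 15): e=[36,30,-6] → .
  covered (8 px):
    . . . .
    . . . .
    . . X .
    . . X .
    . X X .
    . X X .
    . X . .
    X . . .
    . . . .
    . . . .
    . . . .
    . . . .

Result: [10,46,4]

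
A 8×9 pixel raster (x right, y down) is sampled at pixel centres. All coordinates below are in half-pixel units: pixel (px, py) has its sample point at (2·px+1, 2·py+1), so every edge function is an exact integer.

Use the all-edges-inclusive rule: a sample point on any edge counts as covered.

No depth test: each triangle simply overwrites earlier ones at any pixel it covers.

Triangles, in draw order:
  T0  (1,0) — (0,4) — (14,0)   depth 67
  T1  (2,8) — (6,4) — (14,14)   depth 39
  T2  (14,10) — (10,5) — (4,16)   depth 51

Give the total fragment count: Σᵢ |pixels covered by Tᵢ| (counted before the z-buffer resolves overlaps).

T0:
  2·area = 52  (B↔C swapped to make it positive)
  edge (1, 0)→(14, 0): d=(13,0) inclusive
  edge (14, 0)→(0, 4): d=(-14,4) inclusive
  edge (0, 4)→(1, 0): d=(1,-4) inclusive
    (0,0)@(1, 1): e=[13,38,1] → #
    (1,0)@(3, 1): e=[13,30,9] → #
    (2,0)@(5, 1): e=[13,22,17] → #
    (3,0)@(7, 1): e=[13,14,25] → #
    (4,0)@(9, 1): e=[13,6,33] → #
    (5,0)@(11, 1): e=[13,-2,41] → ·
    (0,1)@(1, 3): e=[39,10,3] → #
    (2,1)@(5, 3): e=[39,-6,19] → ·
    (3,1)@(7, 3): e=[39,-14,27] → ·
    (4,1)@(9, 3): e=[39,-22,35] → ·
    (0,2)@(1, 5): e=[65,-18,5] → ·
    (1,2)@(3, 5): e=[65,-26,13] → ·
  covered (7 px):
    # # # # # · · ·
    # # · · · · · ·
    · · · · · · · ·
    · · · · · · · ·
    · · · · · · · ·
    · · · · · · · ·
    · · · · · · · ·
    · · · · · · · ·
    · · · · · · · ·
T1:
  2·area = 72
  edge (2, 8)→(6, 4): d=(4,-4) inclusive
  edge (6, 4)→(14, 14): d=(8,10) inclusive
  edge (14, 14)→(2, 8): d=(-12,-6) inclusive
    (4,0)@(9, 1): e=[0,-54,126] → ·  [on edge]
    (3,1)@(7, 3): e=[0,-18,90] → ·  [on edge]
    (2,2)@(5, 5): e=[0,18,54] → #  [on edge]
    (3,2)@(7, 5): e=[8,-2,66] → ·
    (1,3)@(3, 7): e=[0,54,18] → #  [on edge]
    (3,3)@(7, 7): e=[16,14,42] → #
    (4,3)@(9, 7): e=[24,-6,54] → ·
    (0,4)@(1, 9): e=[0,90,-18] → ·  [on edge]
    (1,4)@(3, 9): e=[8,70,-6] → ·
    (2,4)@(5, 9): e=[16,50,6] → #
    (4,4)@(9, 9): e=[32,10,30] → #
    (5,4)@(11, 9): e=[40,-10,42] → ·
  covered (10 px):
    · · · · · · · ·
    · · · · · · · ·
    · · # · · · · ·
    · # # # · · · ·
    · · # # # · · ·
    · · · · # # · ·
    · · · · · · # ·
    · · · · · · · ·
    · · · · · · · ·
T2:
  2·area = 74  (B↔C swapped to make it positive)
  edge (14, 10)→(4, 16): d=(-10,6) inclusive
  edge (4, 16)→(10, 5): d=(6,-11) inclusive
  edge (10, 5)→(14, 10): d=(4,5) inclusive
    (4,3)@(9, 7): e=[60,1,13] → #
    (5,3)@(11, 7): e=[48,23,3] → #
    (6,3)@(13, 7): e=[36,45,-7] → ·
    (4,4)@(9, 9): e=[40,13,21] → #
    (6,4)@(13, 9): e=[16,57,1] → #
    (7,4)@(15, 9): e=[4,79,-9] → ·
    (3,5)@(7, 11): e=[32,3,39] → #
    (6,5)@(13, 11): e=[-4,69,9] → ·
    (3,6)@(7, 13): e=[12,15,47] → #
    (4,6)@(9, 13): e=[0,37,37] → #  [on edge]
    (5,6)@(11, 13): e=[-12,59,27] → ·
    (2,7)@(5, 15): e=[4,5,65] → #
  covered (11 px):
    · · · · · · · ·
    · · · · · · · ·
    · · · · · · · ·
    · · · · # # · ·
    · · · · # # # ·
    · · · # # # · ·
    · · · # # · · ·
    · · # · · · · ·
    · · · · · · · ·

Answer: 28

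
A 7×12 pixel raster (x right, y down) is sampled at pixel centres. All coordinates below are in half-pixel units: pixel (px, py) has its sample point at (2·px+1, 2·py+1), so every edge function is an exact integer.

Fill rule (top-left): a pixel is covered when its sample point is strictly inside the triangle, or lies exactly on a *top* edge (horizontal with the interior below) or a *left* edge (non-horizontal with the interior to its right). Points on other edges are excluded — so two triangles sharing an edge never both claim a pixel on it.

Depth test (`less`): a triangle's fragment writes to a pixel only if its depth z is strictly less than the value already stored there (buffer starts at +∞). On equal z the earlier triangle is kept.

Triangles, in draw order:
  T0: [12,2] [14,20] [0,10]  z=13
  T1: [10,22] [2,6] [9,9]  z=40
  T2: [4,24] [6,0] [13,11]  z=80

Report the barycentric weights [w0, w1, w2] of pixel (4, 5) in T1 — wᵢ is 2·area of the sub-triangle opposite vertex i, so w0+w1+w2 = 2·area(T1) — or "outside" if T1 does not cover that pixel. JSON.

T0:
  2·area = 232
  edge (12, 2)→(14, 20): d=(2,18) right/bottom  bias=-1
  edge (14, 20)→(0, 10): d=(-14,-10) top-left  bias=+0
  edge (0, 10)→(12, 2): d=(12,-8) top-left  bias=+0
    (5,1)@(11, 3): e=[20,208,4] → #
    (6,1)@(13, 3): e=[-16,228,20] → ·
    (4,2)@(9, 5): e=[60,160,12] → #
    (6,2)@(13, 5): e=[-12,200,44] → ·
    (2,3)@(5, 7): e=[136,92,4] → #
    (3,3)@(7, 7): e=[100,112,20] → #
    (6,3)@(13, 7): e=[-8,172,68] → ·
    (1,4)@(3, 9): e=[176,44,12] → #
    (6,4)@(13, 9): e=[-4,144,92] → ·
    (1,5)@(3, 11): e=[180,16,36] → #
    (6,5)@(13, 11): e=[0,116,116] → ·  [on edge]
    (1,6)@(3, 13): e=[184,-12,60] → ·
    (3,7)@(7, 15): e=[116,0,116] → #  [on edge]
  covered (29 px):
    · · · · · · ·
    · · · · · # ·
    · · · · # # ·
    · · # # # # ·
    · # # # # # ·
    · # # # # # ·
    · · # # # # #
    · · · # # # #
    · · · · · # #
    · · · · · · #
    · · · · · · ·
    · · · · · · ·
T1:
  2·area = 88
  edge (10, 22)→(2, 6): d=(-8,-16) top-left  bias=+0
  edge (2, 6)→(9, 9): d=(7,3) right/bottom  bias=-1
  edge (9, 9)→(10, 22): d=(1,13) right/bottom  bias=-1
    (1,3)@(3, 7): e=[8,4,76] → #
    (2,3)@(5, 7): e=[40,-2,50] → ·
    (1,4)@(3, 9): e=[-8,18,78] → ·
    (2,4)@(5, 9): e=[24,12,52] → #
    (3,4)@(7, 9): e=[56,6,26] → #
    (4,4)@(9, 9): e=[88,0,0] → ·  [on edge]
    (2,5)@(5, 11): e=[8,26,54] → #
    (4,5)@(9, 11): e=[72,14,2] → #
    (5,5)@(11, 11): e=[104,8,-24] → ·
    (2,6)@(5, 13): e=[-8,40,56] → ·
    (3,6)@(7, 13): e=[24,34,30] → #
    (5,6)@(11, 13): e=[88,22,-22] → ·
  covered (12 px):
    · · · · · · ·
    · · · · · · ·
    · · · · · · ·
    · # · · · · ·
    · · # # · · ·
    · · # # # · ·
    · · · # # · ·
    · · · # # · ·
    · · · · # · ·
    · · · · # · ·
    · · · · · · ·
    · · · · · · ·
T2:
  2·area = 190
  edge (4, 24)→(6, 0): d=(2,-24) top-left  bias=+0
  edge (6, 0)→(13, 11): d=(7,11) right/bottom  bias=-1
  edge (13, 11)→(4, 24): d=(-9,13) right/bottom  bias=-1
    (3,1)@(7, 3): e=[30,10,150] → #
    (4,1)@(9, 3): e=[78,-12,124] → ·
    (3,2)@(7, 5): e=[34,24,132] → #
    (4,2)@(9, 5): e=[82,2,106] → #
    (5,2)@(11, 5): e=[130,-20,80] → ·
    (3,3)@(7, 7): e=[38,38,114] → #
    (5,3)@(11, 7): e=[134,-6,62] → ·
    (3,4)@(7, 9): e=[42,52,96] → #
    (5,4)@(11, 9): e=[138,8,44] → #
    (6,4)@(13, 9): e=[186,-14,18] → ·
    (3,5)@(7, 11): e=[46,66,78] → #
    (6,5)@(13, 11): e=[190,0,0] → ·  [on edge]
  covered (23 px):
    · · · · · · ·
    · · · # · · ·
    · · · # # · ·
    · · · # # · ·
    · · · # # # ·
    · · · # # # ·
    · · # # # # ·
    · · # # # · ·
    · · # # · · ·
    · · # # · · ·
    · · # · · · ·
    · · · · · · ·

Answer: [14,2,72]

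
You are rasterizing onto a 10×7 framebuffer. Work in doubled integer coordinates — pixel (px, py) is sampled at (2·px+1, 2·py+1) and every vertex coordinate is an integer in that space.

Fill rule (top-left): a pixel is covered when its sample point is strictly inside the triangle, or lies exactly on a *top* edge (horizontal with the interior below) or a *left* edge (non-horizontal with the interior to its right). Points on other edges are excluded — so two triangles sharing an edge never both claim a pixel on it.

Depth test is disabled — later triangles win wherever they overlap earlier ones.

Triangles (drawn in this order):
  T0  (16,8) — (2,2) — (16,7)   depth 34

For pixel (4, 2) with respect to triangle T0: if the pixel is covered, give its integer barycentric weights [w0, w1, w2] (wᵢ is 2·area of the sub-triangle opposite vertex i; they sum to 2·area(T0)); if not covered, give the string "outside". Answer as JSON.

T0:
  2·area = 14
  edge (16, 8)→(2, 2): d=(-14,-6) top-left  bias=+0
  edge (2, 2)→(16, 7): d=(14,5) right/bottom  bias=-1
  edge (16, 7)→(16, 8): d=(0,1) right/bottom  bias=-1
    (4,2)@(9, 5): e=[0,7,7] → █  [on edge]
    (5,2)@(11, 5): e=[12,-3,5] → ·
    (4,3)@(9, 7): e=[-28,35,7] → ·
    (7,3)@(15, 7): e=[8,5,1] → █
    (8,3)@(17, 7): e=[20,-5,-1] → ·
    (7,4)@(15, 9): e=[-20,33,1] → ·
  covered (2 px):
    · · · · · · · · · ·
    · · · · · · · · · ·
    · · · · █ · · · · ·
    · · · · · · · █ · ·
    · · · · · · · · · ·
    · · · · · · · · · ·
    · · · · · · · · · ·

Final: [7,7,0]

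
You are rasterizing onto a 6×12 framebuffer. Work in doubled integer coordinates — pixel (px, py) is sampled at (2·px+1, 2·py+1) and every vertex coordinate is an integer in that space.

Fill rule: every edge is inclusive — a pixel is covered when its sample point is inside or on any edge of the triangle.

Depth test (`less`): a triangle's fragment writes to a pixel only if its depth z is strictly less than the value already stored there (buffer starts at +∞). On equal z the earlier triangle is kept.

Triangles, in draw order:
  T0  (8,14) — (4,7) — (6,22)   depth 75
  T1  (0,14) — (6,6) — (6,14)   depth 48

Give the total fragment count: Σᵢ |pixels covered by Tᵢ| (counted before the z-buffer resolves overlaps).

T0:
  2·area = 46  (B↔C swapped to make it positive)
  edge (8, 14)→(6, 22): d=(-2,8) inclusive
  edge (6, 22)→(4, 7): d=(-2,-15) inclusive
  edge (4, 7)→(8, 14): d=(4,7) inclusive
    (2,4)@(5, 9): e=[34,11,1] → #
    (3,4)@(7, 9): e=[18,41,-13] → ·
    (2,5)@(5, 11): e=[30,7,9] → #
    (3,5)@(7, 11): e=[14,37,-5] → ·
    (2,6)@(5, 13): e=[26,3,17] → #
    (3,6)@(7, 13): e=[10,33,3] → #
    (4,6)@(9, 13): e=[-6,63,-11] → ·
    (2,7)@(5, 15): e=[22,-1,25] → ·
    (3,7)@(7, 15): e=[6,29,11] → #
    (4,7)@(9, 15): e=[-10,59,-3] → ·
    (3,8)@(7, 17): e=[2,25,19] → #
    (4,8)@(9, 17): e=[-14,55,5] → ·
  covered (6 px):
    · · · · · ·
    · · · · · ·
    · · · · · ·
    · · · · · ·
    · · # · · ·
    · · # · · ·
    · · # # · ·
    · · · # · ·
    · · · # · ·
    · · · · · ·
    · · · · · ·
    · · · · · ·
T1:
  2·area = 48
  edge (0, 14)→(6, 6): d=(6,-8) inclusive
  edge (6, 6)→(6, 14): d=(0,8) inclusive
  edge (6, 14)→(0, 14): d=(-6,0) inclusive
    (2,4)@(5, 9): e=[10,8,30] → #
    (3,4)@(7, 9): e=[26,-8,30] → ·
    (1,5)@(3, 11): e=[6,24,18] → #
    (3,5)@(7, 11): e=[38,-8,18] → ·
    (0,6)@(1, 13): e=[2,40,6] → #
    (3,6)@(7, 13): e=[50,-8,6] → ·
    (0,7)@(1, 15): e=[14,40,-6] → ·
    (1,7)@(3, 15): e=[30,24,-6] → ·
    (2,7)@(5, 15): e=[46,8,-6] → ·
  covered (6 px):
    · · · · · ·
    · · · · · ·
    · · · · · ·
    · · · · · ·
    · · # · · ·
    · # # · · ·
    # # # · · ·
    · · · · · ·
    · · · · · ·
    · · · · · ·
    · · · · · ·
    · · · · · ·

Final: 12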